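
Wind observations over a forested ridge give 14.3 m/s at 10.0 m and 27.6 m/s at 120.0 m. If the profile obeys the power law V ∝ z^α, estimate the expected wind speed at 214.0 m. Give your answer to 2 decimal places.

First find α: α = ln(V₂/V₁)/ln(z₂/z₁) = ln(27.6/14.3)/ln(120.0/10.0) = 0.65756/2.48491 = 0.2646
Extrapolate from 120.0 m to 214.0 m: V₃ = 27.6 × (214.0/120.0)^0.2646 = 27.6 × 1.1654 = 32.1655 m/s

32.17 m/s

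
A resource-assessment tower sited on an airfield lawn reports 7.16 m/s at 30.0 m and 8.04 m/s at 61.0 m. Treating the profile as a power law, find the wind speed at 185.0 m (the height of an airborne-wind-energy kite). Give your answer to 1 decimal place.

First find α: α = ln(V₂/V₁)/ln(z₂/z₁) = ln(8.04/7.16)/ln(61.0/30.0) = 0.11592/0.70968 = 0.1633
Extrapolate from 61.0 m to 185.0 m: V₃ = 8.04 × (185.0/61.0)^0.1633 = 8.04 × 1.1987 = 9.6374 m/s

9.6 m/s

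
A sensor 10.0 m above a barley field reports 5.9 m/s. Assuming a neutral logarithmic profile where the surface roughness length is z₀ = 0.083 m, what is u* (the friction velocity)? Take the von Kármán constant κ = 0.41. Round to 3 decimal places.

u* ≈ 0.505 m/s

Log law: V(z) = (u*/κ) · ln(z/z₀) ⇒ u* = κ · V / ln(z/z₀)
u* = 0.41 × 5.9 / ln(10.0/0.083) = 0.41 × 5.9 / 4.7915
   = 2.4190 / 4.7915 = 0.5049 m/s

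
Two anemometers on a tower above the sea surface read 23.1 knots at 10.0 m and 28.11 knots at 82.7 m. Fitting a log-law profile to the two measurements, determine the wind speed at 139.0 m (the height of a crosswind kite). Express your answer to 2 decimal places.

Log law: V ∝ ln(z/z₀). From the pair, with r = V₁/V₂ = 0.82177,
ln z₀ = (ln z₁ − r·ln z₂)/(1 − r) = (2.3026 − 0.82177×4.4152)/0.17823 = -7.4383 → z₀ = 0.0005883 m
V₃ = V₁ · ln(z₃/z₀)/ln(z₁/z₀) = 23.1 × 12.3728/9.7409 = 29.3414 knots

29.34 knots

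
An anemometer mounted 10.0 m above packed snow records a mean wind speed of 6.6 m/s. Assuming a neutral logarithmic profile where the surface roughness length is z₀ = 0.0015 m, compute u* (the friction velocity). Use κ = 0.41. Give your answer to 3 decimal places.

u* ≈ 0.307 m/s

Log law: V(z) = (u*/κ) · ln(z/z₀) ⇒ u* = κ · V / ln(z/z₀)
u* = 0.41 × 6.6 / ln(10.0/0.0015) = 0.41 × 6.6 / 8.8049
   = 2.7060 / 8.8049 = 0.3073 m/s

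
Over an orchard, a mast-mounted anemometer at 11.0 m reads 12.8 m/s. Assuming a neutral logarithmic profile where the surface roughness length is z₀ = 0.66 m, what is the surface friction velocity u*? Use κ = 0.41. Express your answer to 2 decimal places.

u* ≈ 1.87 m/s

Log law: V(z) = (u*/κ) · ln(z/z₀) ⇒ u* = κ · V / ln(z/z₀)
u* = 0.41 × 12.8 / ln(11.0/0.66) = 0.41 × 12.8 / 2.8134
   = 5.2480 / 2.8134 = 1.8654 m/s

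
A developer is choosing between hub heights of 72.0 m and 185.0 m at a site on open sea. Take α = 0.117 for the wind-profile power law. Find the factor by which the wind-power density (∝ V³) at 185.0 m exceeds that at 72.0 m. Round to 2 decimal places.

Speed ratio: V_B/V_A = (z_B/z_A)^α = (185.0/72.0)^0.117 = (2.5694)^0.117 = 1.11674
Power-density ratio: P_B/P_A = (V_B/V_A)³ = (1.11674)³ = 1.39269

1.39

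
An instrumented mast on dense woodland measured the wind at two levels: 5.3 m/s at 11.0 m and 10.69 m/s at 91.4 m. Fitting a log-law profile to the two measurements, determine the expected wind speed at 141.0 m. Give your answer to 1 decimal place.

Log law: V ∝ ln(z/z₀). From the pair, with r = V₁/V₂ = 0.49579,
ln z₀ = (ln z₁ − r·ln z₂)/(1 − r) = (2.3979 − 0.49579×4.5152)/0.50421 = 0.3159 → z₀ = 1.371 m
V₃ = V₁ · ln(z₃/z₀)/ln(z₁/z₀) = 5.3 × 4.6329/2.0820 = 11.7936 m/s

11.8 m/s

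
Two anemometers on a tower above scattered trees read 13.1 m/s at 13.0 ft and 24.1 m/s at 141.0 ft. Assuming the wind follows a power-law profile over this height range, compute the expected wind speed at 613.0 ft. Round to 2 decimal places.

35.09 m/s

First find α: α = ln(V₂/V₁)/ln(z₂/z₁) = ln(24.1/13.1)/ln(141.0/13.0) = 0.60960/2.38381 = 0.2557
Extrapolate from 141.0 ft to 613.0 ft: V₃ = 24.1 × (613.0/141.0)^0.2557 = 24.1 × 1.4562 = 35.0939 m/s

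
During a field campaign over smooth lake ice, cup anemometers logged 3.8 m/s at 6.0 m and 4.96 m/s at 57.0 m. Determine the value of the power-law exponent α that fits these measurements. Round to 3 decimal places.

α ≈ 0.118

Power law: V₂/V₁ = (z₂/z₁)^α ⇒ α = ln(V₂/V₁) / ln(z₂/z₁)
α = ln(4.96/3.8) / ln(57.0/6.0) = ln(1.3053) / ln(9.5000)
  = 0.26640 / 2.25129 = 0.11833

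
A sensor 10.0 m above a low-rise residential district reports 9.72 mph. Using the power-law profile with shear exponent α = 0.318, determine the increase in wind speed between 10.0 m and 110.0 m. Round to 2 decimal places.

Power law: V₂ = V₁ · (z₂/z₁)^α = 9.72 × (11.0000)^0.318 = 20.8367 mph
ΔV = 20.8367 − 9.72 = 11.1167 mph

11.12 mph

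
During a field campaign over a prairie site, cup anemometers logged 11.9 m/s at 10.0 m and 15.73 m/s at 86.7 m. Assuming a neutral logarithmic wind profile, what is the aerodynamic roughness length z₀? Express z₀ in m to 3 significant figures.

Log law: V(z) ∝ ln(z/z₀). With r = V₁/V₂ = 11.9/15.73 = 0.75652,
r · ln(z₂/z₀) = ln(z₁/z₀) ⇒ ln z₀ = (ln z₁ − r·ln z₂)/(1 − r)
ln z₀ = (2.30259 − 0.75652×4.46245) / 0.24348 = -4.4082
z₀ = exp(-4.4082) = 0.01218 m

z₀ ≈ 0.0122 m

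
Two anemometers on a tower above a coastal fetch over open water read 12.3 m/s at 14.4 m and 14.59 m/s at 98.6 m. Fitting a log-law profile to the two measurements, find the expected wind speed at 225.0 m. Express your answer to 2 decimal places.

Log law: V ∝ ln(z/z₀). From the pair, with r = V₁/V₂ = 0.84304,
ln z₀ = (ln z₁ − r·ln z₂)/(1 − r) = (2.6672 − 0.84304×4.5911)/0.15696 = -7.6661 → z₀ = 0.0004685 m
V₃ = V₁ · ln(z₃/z₀)/ln(z₁/z₀) = 12.3 × 13.0822/10.3333 = 15.5721 m/s

15.57 m/s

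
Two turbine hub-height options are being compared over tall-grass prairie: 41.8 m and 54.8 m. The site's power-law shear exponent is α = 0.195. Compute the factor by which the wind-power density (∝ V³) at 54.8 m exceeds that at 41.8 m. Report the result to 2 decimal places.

1.17

Speed ratio: V_B/V_A = (z_B/z_A)^α = (54.8/41.8)^0.195 = (1.3110)^0.195 = 1.05422
Power-density ratio: P_B/P_A = (V_B/V_A)³ = (1.05422)³ = 1.17165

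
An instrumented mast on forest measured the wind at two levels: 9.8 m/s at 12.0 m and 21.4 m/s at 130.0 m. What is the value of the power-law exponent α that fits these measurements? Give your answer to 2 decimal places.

Power law: V₂/V₁ = (z₂/z₁)^α ⇒ α = ln(V₂/V₁) / ln(z₂/z₁)
α = ln(21.4/9.8) / ln(130.0/12.0) = ln(2.1837) / ln(10.8333)
  = 0.78101 / 2.38263 = 0.32779

α ≈ 0.33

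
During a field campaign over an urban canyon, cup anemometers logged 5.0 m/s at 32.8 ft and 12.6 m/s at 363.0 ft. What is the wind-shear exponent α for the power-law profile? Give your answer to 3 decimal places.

α ≈ 0.384

Power law: V₂/V₁ = (z₂/z₁)^α ⇒ α = ln(V₂/V₁) / ln(z₂/z₁)
α = ln(12.6/5.0) / ln(363.0/32.8) = ln(2.5200) / ln(11.0671)
  = 0.92426 / 2.40397 = 0.38447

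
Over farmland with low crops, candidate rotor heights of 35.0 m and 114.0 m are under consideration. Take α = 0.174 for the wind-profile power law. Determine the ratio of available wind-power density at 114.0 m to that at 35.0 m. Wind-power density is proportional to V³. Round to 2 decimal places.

Speed ratio: V_B/V_A = (z_B/z_A)^α = (114.0/35.0)^0.174 = (3.2571)^0.174 = 1.22810
Power-density ratio: P_B/P_A = (V_B/V_A)³ = (1.22810)³ = 1.85226

1.85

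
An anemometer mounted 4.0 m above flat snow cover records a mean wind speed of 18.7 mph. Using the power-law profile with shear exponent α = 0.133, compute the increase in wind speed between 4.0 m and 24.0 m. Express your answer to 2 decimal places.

5.03 mph

Power law: V₂ = V₁ · (z₂/z₁)^α = 18.7 × (6.0000)^0.133 = 23.7321 mph
ΔV = 23.7321 − 18.7 = 5.0321 mph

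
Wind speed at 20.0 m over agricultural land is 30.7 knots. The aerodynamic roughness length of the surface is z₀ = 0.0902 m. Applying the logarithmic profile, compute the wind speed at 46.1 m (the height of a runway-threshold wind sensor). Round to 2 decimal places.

35.45 knots

Log law: V(z) ∝ ln(z/z₀), so V₂/V₁ = ln(z₂/z₀) / ln(z₁/z₀).
ln(46.1/0.0902) = 6.2365, ln(20.0/0.0902) = 5.4015
V₂ = 30.7 × 6.2365/5.4015 = 30.7 × 1.1546 = 35.4463 knots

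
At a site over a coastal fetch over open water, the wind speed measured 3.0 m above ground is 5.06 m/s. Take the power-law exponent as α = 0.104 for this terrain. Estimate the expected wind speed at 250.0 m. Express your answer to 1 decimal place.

Power-law profile: V₂ = V₁ · (z₂/z₁)^α
V₂ = 5.06 × (250.0/3.0)^0.104 = 5.06 × (83.3333)^0.104
    = 5.06 × 1.5840 = 8.0152 m/s

8.0 m/s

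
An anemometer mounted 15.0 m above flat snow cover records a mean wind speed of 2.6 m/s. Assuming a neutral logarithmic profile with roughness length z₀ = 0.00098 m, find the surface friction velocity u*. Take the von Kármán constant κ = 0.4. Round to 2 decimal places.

u* ≈ 0.11 m/s

Log law: V(z) = (u*/κ) · ln(z/z₀) ⇒ u* = κ · V / ln(z/z₀)
u* = 0.4 × 2.6 / ln(15.0/0.00098) = 0.4 × 2.6 / 9.6360
   = 1.0400 / 9.6360 = 0.1079 m/s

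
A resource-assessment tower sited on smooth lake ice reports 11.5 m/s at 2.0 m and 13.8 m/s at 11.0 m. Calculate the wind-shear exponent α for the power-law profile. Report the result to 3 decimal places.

α ≈ 0.107

Power law: V₂/V₁ = (z₂/z₁)^α ⇒ α = ln(V₂/V₁) / ln(z₂/z₁)
α = ln(13.8/11.5) / ln(11.0/2.0) = ln(1.2000) / ln(5.5000)
  = 0.18232 / 1.70475 = 0.10695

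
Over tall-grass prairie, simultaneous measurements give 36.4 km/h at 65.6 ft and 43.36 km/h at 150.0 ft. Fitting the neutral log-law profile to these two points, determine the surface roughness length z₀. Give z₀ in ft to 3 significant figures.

Log law: V(z) ∝ ln(z/z₀). With r = V₁/V₂ = 36.4/43.36 = 0.83948,
r · ln(z₂/z₀) = ln(z₁/z₀) ⇒ ln z₀ = (ln z₁ − r·ln z₂)/(1 − r)
ln z₀ = (4.18358 − 0.83948×5.01064) / 0.16052 = -0.1419
z₀ = exp(-0.1419) = 0.8678 ft

z₀ ≈ 0.868 ft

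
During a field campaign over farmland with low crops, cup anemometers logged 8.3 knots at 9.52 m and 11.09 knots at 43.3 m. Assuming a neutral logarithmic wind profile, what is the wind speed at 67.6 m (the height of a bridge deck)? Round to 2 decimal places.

11.91 knots

Log law: V ∝ ln(z/z₀). From the pair, with r = V₁/V₂ = 0.74842,
ln z₀ = (ln z₁ − r·ln z₂)/(1 − r) = (2.2534 − 0.74842×3.7682)/0.25158 = -2.2529 → z₀ = 0.1051 m
V₃ = V₁ · ln(z₃/z₀)/ln(z₁/z₀) = 8.3 × 6.4665/4.5063 = 11.9105 knots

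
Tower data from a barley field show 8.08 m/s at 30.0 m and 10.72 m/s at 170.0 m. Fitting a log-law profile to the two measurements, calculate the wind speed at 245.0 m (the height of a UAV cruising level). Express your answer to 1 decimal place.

Log law: V ∝ ln(z/z₀). From the pair, with r = V₁/V₂ = 0.75373,
ln z₀ = (ln z₁ − r·ln z₂)/(1 − r) = (3.4012 − 0.75373×5.1358)/0.24627 = -1.9077 → z₀ = 0.1484 m
V₃ = V₁ · ln(z₃/z₀)/ln(z₁/z₀) = 8.08 × 7.4090/5.3089 = 11.2762 m/s

11.3 m/s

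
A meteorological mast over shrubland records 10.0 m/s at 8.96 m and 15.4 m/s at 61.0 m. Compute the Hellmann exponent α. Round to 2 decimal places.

α ≈ 0.23

Power law: V₂/V₁ = (z₂/z₁)^α ⇒ α = ln(V₂/V₁) / ln(z₂/z₁)
α = ln(15.4/10.0) / ln(61.0/8.96) = ln(1.5400) / ln(6.8080)
  = 0.43178 / 1.91810 = 0.22511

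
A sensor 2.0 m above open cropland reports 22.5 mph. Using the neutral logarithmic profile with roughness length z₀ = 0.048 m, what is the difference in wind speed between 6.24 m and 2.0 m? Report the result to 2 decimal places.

6.86 mph

Log law: V₂ = V₁ · ln(z₂/z₀)/ln(z₁/z₀) = 22.5 × 4.8675/3.7297 = 29.3642 mph
ΔV = 29.3642 − 22.5 = 6.8642 mph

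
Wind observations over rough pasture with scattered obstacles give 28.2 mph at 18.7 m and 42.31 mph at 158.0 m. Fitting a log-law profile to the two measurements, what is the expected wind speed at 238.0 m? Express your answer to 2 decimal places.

45.02 mph

Log law: V ∝ ln(z/z₀). From the pair, with r = V₁/V₂ = 0.66651,
ln z₀ = (ln z₁ − r·ln z₂)/(1 − r) = (2.9285 − 0.66651×5.0626)/0.33349 = -1.3366 → z₀ = 0.2627 m
V₃ = V₁ · ln(z₃/z₀)/ln(z₁/z₀) = 28.2 × 6.8089/4.2651 = 45.0187 mph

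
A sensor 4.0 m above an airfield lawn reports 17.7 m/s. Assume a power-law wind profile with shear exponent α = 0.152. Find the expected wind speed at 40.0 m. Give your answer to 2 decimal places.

25.12 m/s

Power-law profile: V₂ = V₁ · (z₂/z₁)^α
V₂ = 17.7 × (40.0/4.0)^0.152 = 17.7 × (10.0000)^0.152
    = 17.7 × 1.4191 = 25.1173 m/s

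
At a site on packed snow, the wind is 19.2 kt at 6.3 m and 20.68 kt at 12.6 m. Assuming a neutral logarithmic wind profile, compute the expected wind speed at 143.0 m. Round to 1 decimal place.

25.9 kt

Log law: V ∝ ln(z/z₀). From the pair, with r = V₁/V₂ = 0.92843,
ln z₀ = (ln z₁ − r·ln z₂)/(1 − r) = (1.8405 − 0.92843×2.5337)/0.07157 = -7.1516 → z₀ = 0.0007836 m
V₃ = V₁ · ln(z₃/z₀)/ln(z₁/z₀) = 19.2 × 12.1145/8.9922 = 25.8667 kt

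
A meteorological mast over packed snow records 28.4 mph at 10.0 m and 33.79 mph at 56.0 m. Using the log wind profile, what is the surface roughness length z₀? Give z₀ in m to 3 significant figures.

Log law: V(z) ∝ ln(z/z₀). With r = V₁/V₂ = 28.4/33.79 = 0.84049,
r · ln(z₂/z₀) = ln(z₁/z₀) ⇒ ln z₀ = (ln z₁ − r·ln z₂)/(1 − r)
ln z₀ = (2.30259 − 0.84049×4.02535) / 0.15951 = -6.7747
z₀ = exp(-6.7747) = 0.001142 m

z₀ ≈ 0.00114 m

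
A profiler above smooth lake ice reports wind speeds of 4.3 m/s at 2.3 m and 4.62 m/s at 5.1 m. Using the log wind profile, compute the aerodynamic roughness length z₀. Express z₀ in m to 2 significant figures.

z₀ ≈ 0.000052 m

Log law: V(z) ∝ ln(z/z₀). With r = V₁/V₂ = 4.3/4.62 = 0.93074,
r · ln(z₂/z₀) = ln(z₁/z₀) ⇒ ln z₀ = (ln z₁ − r·ln z₂)/(1 − r)
ln z₀ = (0.83291 − 0.93074×1.62924) / 0.06926 = -9.8678
z₀ = exp(-9.8678) = 0.00005182 m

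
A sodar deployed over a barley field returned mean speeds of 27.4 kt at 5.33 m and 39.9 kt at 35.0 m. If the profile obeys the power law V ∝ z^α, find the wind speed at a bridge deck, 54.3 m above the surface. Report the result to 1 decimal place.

43.6 kt

First find α: α = ln(V₂/V₁)/ln(z₂/z₁) = ln(39.9/27.4)/ln(35.0/5.33) = 0.37583/1.88200 = 0.1997
Extrapolate from 35.0 m to 54.3 m: V₃ = 39.9 × (54.3/35.0)^0.1997 = 39.9 × 1.0917 = 43.5574 kt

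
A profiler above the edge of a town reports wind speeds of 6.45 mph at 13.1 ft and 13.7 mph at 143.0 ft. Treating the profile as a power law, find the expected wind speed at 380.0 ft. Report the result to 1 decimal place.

18.6 mph

First find α: α = ln(V₂/V₁)/ln(z₂/z₁) = ln(13.7/6.45)/ln(143.0/13.1) = 0.75332/2.39023 = 0.3152
Extrapolate from 143.0 ft to 380.0 ft: V₃ = 13.7 × (380.0/143.0)^0.3152 = 13.7 × 1.3607 = 18.6419 mph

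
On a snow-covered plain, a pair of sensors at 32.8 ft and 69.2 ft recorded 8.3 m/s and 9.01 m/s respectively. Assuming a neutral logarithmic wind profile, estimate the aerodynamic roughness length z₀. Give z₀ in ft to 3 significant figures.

z₀ ≈ 0.00532 ft

Log law: V(z) ∝ ln(z/z₀). With r = V₁/V₂ = 8.3/9.01 = 0.92120,
r · ln(z₂/z₀) = ln(z₁/z₀) ⇒ ln z₀ = (ln z₁ − r·ln z₂)/(1 − r)
ln z₀ = (3.49043 − 0.92120×4.23700) / 0.07880 = -5.2371
z₀ = exp(-5.2371) = 0.005316 ft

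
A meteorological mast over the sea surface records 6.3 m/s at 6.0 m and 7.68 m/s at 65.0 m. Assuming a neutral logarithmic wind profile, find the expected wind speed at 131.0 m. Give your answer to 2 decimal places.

Log law: V ∝ ln(z/z₀). From the pair, with r = V₁/V₂ = 0.82031,
ln z₀ = (ln z₁ − r·ln z₂)/(1 − r) = (1.7918 − 0.82031×4.1744)/0.17969 = -9.0855 → z₀ = 0.0001133 m
V₃ = V₁ · ln(z₃/z₀)/ln(z₁/z₀) = 6.3 × 13.9607/10.8772 = 8.0859 m/s

8.09 m/s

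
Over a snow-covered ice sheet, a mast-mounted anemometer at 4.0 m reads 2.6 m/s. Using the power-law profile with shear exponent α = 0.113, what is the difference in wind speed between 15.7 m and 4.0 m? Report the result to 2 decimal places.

0.43 m/s

Power law: V₂ = V₁ · (z₂/z₁)^α = 2.6 × (3.9250)^0.113 = 3.0344 m/s
ΔV = 3.0344 − 2.6 = 0.4344 m/s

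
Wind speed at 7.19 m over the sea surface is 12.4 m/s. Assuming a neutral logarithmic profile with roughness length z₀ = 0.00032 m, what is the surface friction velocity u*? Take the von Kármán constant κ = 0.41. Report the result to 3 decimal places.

Log law: V(z) = (u*/κ) · ln(z/z₀) ⇒ u* = κ · V / ln(z/z₀)
u* = 0.41 × 12.4 / ln(7.19/0.00032) = 0.41 × 12.4 / 10.0199
   = 5.0840 / 10.0199 = 0.5074 m/s

u* ≈ 0.507 m/s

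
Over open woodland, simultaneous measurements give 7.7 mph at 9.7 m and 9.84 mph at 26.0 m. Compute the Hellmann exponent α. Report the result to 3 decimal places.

α ≈ 0.249

Power law: V₂/V₁ = (z₂/z₁)^α ⇒ α = ln(V₂/V₁) / ln(z₂/z₁)
α = ln(9.84/7.7) / ln(26.0/9.7) = ln(1.2779) / ln(2.6804)
  = 0.24524 / 0.98597 = 0.24872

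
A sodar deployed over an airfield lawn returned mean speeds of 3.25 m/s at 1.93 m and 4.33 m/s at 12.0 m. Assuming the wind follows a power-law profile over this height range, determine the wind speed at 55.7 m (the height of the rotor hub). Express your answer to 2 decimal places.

First find α: α = ln(V₂/V₁)/ln(z₂/z₁) = ln(4.33/3.25)/ln(12.0/1.93) = 0.28691/1.82739 = 0.1570
Extrapolate from 12.0 m to 55.7 m: V₃ = 4.33 × (55.7/12.0)^0.1570 = 4.33 × 1.2725 = 5.5101 m/s

5.51 m/s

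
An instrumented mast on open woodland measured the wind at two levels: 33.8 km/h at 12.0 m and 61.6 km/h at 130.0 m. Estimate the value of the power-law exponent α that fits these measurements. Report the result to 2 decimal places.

α ≈ 0.25

Power law: V₂/V₁ = (z₂/z₁)^α ⇒ α = ln(V₂/V₁) / ln(z₂/z₁)
α = ln(61.6/33.8) / ln(130.0/12.0) = ln(1.8225) / ln(10.8333)
  = 0.60020 / 2.38263 = 0.25191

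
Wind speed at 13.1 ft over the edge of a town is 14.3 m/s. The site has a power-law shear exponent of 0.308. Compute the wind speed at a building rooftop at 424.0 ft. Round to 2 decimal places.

41.73 m/s

Power-law profile: V₂ = V₁ · (z₂/z₁)^α
V₂ = 14.3 × (424.0/13.1)^0.308 = 14.3 × (32.3664)^0.308
    = 14.3 × 2.9182 = 41.7297 m/s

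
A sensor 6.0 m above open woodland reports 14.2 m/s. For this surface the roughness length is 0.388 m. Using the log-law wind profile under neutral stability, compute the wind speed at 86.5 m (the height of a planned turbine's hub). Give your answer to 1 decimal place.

28.0 m/s

Log law: V(z) ∝ ln(z/z₀), so V₂/V₁ = ln(z₂/z₀) / ln(z₁/z₀).
ln(86.5/0.388) = 5.4069, ln(6.0/0.388) = 2.7385
V₂ = 14.2 × 5.4069/2.7385 = 14.2 × 1.9744 = 28.0364 m/s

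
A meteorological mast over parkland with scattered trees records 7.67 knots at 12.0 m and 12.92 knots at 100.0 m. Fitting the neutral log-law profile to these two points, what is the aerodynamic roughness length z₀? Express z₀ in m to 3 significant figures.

Log law: V(z) ∝ ln(z/z₀). With r = V₁/V₂ = 7.67/12.92 = 0.59365,
r · ln(z₂/z₀) = ln(z₁/z₀) ⇒ ln z₀ = (ln z₁ − r·ln z₂)/(1 − r)
ln z₀ = (2.48491 − 0.59365×4.60517) / 0.40635 = -0.6127
z₀ = exp(-0.6127) = 0.5419 m

z₀ ≈ 0.542 m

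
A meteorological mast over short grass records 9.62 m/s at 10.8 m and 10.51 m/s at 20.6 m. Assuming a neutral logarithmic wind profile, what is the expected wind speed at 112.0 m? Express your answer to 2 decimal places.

12.84 m/s

Log law: V ∝ ln(z/z₀). From the pair, with r = V₁/V₂ = 0.91532,
ln z₀ = (ln z₁ − r·ln z₂)/(1 − r) = (2.3795 − 0.91532×3.0253)/0.08468 = -4.6003 → z₀ = 0.01005 m
V₃ = V₁ · ln(z₃/z₀)/ln(z₁/z₀) = 9.62 × 9.3188/6.9798 = 12.8437 m/s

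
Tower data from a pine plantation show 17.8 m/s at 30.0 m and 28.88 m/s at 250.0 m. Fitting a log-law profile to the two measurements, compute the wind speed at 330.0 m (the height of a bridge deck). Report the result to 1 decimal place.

Log law: V ∝ ln(z/z₀). From the pair, with r = V₁/V₂ = 0.61634,
ln z₀ = (ln z₁ − r·ln z₂)/(1 − r) = (3.4012 − 0.61634×5.5215)/0.38366 = -0.0050 → z₀ = 0.9950 m
V₃ = V₁ · ln(z₃/z₀)/ln(z₁/z₀) = 17.8 × 5.8041/3.4062 = 30.3308 m/s

30.3 m/s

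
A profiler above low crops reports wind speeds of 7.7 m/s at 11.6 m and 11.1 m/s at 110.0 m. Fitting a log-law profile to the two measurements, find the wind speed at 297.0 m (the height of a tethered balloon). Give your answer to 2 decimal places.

Log law: V ∝ ln(z/z₀). From the pair, with r = V₁/V₂ = 0.69369,
ln z₀ = (ln z₁ − r·ln z₂)/(1 − r) = (2.4510 − 0.69369×4.7005)/0.30631 = -2.6434 → z₀ = 0.07112 m
V₃ = V₁ · ln(z₃/z₀)/ln(z₁/z₀) = 7.7 × 8.3371/5.0944 = 12.6013 m/s

12.60 m/s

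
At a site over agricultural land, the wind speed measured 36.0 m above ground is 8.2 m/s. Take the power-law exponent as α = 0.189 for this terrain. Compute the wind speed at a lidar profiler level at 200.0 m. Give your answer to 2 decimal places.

Power-law profile: V₂ = V₁ · (z₂/z₁)^α
V₂ = 8.2 × (200.0/36.0)^0.189 = 8.2 × (5.5556)^0.189
    = 8.2 × 1.3828 = 11.3388 m/s

11.34 m/s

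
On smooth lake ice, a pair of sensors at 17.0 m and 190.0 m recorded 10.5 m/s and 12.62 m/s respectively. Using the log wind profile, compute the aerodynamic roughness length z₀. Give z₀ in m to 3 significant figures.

z₀ ≈ 0.000109 m

Log law: V(z) ∝ ln(z/z₀). With r = V₁/V₂ = 10.5/12.62 = 0.83201,
r · ln(z₂/z₀) = ln(z₁/z₀) ⇒ ln z₀ = (ln z₁ − r·ln z₂)/(1 − r)
ln z₀ = (2.83321 − 0.83201×5.24702) / 0.16799 = -9.1220
z₀ = exp(-9.1220) = 0.0001092 m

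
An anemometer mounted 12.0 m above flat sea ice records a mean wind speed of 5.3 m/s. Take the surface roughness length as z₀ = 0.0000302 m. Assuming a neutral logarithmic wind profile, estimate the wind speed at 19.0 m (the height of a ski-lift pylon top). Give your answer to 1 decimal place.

5.5 m/s

Log law: V(z) ∝ ln(z/z₀), so V₂/V₁ = ln(z₂/z₀) / ln(z₁/z₀).
ln(19.0/0.0000302) = 13.3521, ln(12.0/0.0000302) = 12.8926
V₂ = 5.3 × 13.3521/12.8926 = 5.3 × 1.0356 = 5.4889 m/s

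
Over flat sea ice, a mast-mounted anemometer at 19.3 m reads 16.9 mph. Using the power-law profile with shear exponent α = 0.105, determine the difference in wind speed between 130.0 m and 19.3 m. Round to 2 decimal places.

3.75 mph

Power law: V₂ = V₁ · (z₂/z₁)^α = 16.9 × (6.7358)^0.105 = 20.6475 mph
ΔV = 20.6475 − 16.9 = 3.7475 mph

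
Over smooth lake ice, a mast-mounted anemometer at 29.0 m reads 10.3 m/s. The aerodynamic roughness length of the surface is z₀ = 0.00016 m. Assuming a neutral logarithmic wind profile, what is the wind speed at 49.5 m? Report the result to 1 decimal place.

10.8 m/s

Log law: V(z) ∝ ln(z/z₀), so V₂/V₁ = ln(z₂/z₀) / ln(z₁/z₀).
ln(49.5/0.00016) = 12.6423, ln(29.0/0.00016) = 12.1076
V₂ = 10.3 × 12.6423/12.1076 = 10.3 × 1.0442 = 10.7549 m/s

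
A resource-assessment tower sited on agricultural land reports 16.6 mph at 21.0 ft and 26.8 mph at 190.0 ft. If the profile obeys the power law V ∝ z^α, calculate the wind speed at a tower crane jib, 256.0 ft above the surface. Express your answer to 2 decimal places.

First find α: α = ln(V₂/V₁)/ln(z₂/z₁) = ln(26.8/16.6)/ln(190.0/21.0) = 0.47900/2.20250 = 0.2175
Extrapolate from 190.0 ft to 256.0 ft: V₃ = 26.8 × (256.0/190.0)^0.2175 = 26.8 × 1.0670 = 28.5954 mph

28.60 mph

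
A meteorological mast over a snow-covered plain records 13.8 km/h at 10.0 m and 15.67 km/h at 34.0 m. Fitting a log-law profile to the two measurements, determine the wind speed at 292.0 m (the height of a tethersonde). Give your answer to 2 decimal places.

Log law: V ∝ ln(z/z₀). From the pair, with r = V₁/V₂ = 0.88066,
ln z₀ = (ln z₁ − r·ln z₂)/(1 − r) = (2.3026 − 0.88066×3.5264)/0.11934 = -6.7285 → z₀ = 0.001196 m
V₃ = V₁ · ln(z₃/z₀)/ln(z₁/z₀) = 13.8 × 12.4052/9.0311 = 18.9559 km/h

18.96 km/h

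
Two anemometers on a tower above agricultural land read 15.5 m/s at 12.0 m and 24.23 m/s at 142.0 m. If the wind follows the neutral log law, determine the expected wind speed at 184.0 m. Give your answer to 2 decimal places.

Log law: V ∝ ln(z/z₀). From the pair, with r = V₁/V₂ = 0.63970,
ln z₀ = (ln z₁ − r·ln z₂)/(1 − r) = (2.4849 − 0.63970×4.9558)/0.36030 = -1.9022 → z₀ = 0.1492 m
V₃ = V₁ · ln(z₃/z₀)/ln(z₁/z₀) = 15.5 × 7.1171/4.3871 = 25.1455 m/s

25.15 m/s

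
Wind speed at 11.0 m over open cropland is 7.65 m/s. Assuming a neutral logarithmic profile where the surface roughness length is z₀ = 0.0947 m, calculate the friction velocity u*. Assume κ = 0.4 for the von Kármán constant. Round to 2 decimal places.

u* ≈ 0.64 m/s

Log law: V(z) = (u*/κ) · ln(z/z₀) ⇒ u* = κ · V / ln(z/z₀)
u* = 0.4 × 7.65 / ln(11.0/0.0947) = 0.4 × 7.65 / 4.7549
   = 3.0600 / 4.7549 = 0.6435 m/s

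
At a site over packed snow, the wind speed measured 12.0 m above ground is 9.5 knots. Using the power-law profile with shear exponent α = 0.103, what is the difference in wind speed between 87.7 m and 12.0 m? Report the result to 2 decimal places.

2.16 knots

Power law: V₂ = V₁ · (z₂/z₁)^α = 9.5 × (7.3083)^0.103 = 11.6600 knots
ΔV = 11.6600 − 9.5 = 2.1600 knots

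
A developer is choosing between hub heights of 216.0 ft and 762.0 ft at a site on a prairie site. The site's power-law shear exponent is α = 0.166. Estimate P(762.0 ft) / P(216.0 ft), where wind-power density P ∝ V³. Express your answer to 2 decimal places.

Speed ratio: V_B/V_A = (z_B/z_A)^α = (762.0/216.0)^0.166 = (3.5278)^0.166 = 1.23278
Power-density ratio: P_B/P_A = (V_B/V_A)³ = (1.23278)³ = 1.87351

1.87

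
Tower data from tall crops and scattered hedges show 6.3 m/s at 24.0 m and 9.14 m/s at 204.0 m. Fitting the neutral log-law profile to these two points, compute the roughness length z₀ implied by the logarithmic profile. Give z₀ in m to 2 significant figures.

Log law: V(z) ∝ ln(z/z₀). With r = V₁/V₂ = 6.3/9.14 = 0.68928,
r · ln(z₂/z₀) = ln(z₁/z₀) ⇒ ln z₀ = (ln z₁ − r·ln z₂)/(1 − r)
ln z₀ = (3.17805 − 0.68928×5.31812) / 0.31072 = -1.5693
z₀ = exp(-1.5693) = 0.2082 m

z₀ ≈ 0.21 m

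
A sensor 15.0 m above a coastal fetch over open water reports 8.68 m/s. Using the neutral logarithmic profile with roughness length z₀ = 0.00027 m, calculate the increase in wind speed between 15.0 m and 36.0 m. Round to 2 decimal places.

0.70 m/s

Log law: V₂ = V₁ · ln(z₂/z₀)/ln(z₁/z₀) = 8.68 × 11.8006/10.9251 = 9.3756 m/s
ΔV = 9.3756 − 8.68 = 0.6956 m/s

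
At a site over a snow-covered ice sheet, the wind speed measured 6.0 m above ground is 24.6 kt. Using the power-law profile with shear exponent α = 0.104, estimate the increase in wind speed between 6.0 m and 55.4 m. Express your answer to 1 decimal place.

6.4 kt

Power law: V₂ = V₁ · (z₂/z₁)^α = 24.6 × (9.2333)^0.104 = 30.9979 kt
ΔV = 30.9979 − 24.6 = 6.3979 kt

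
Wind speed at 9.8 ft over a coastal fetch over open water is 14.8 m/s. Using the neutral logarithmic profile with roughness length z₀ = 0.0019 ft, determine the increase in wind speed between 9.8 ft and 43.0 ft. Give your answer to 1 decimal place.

Log law: V₂ = V₁ · ln(z₂/z₀)/ln(z₁/z₀) = 14.8 × 10.0271/8.5483 = 17.3603 m/s
ΔV = 17.3603 − 14.8 = 2.5603 m/s

2.6 m/s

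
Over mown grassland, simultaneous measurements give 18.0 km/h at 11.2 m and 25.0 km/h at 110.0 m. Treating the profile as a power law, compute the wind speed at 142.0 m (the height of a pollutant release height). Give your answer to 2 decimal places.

First find α: α = ln(V₂/V₁)/ln(z₂/z₁) = ln(25.0/18.0)/ln(110.0/11.2) = 0.32850/2.28457 = 0.1438
Extrapolate from 110.0 m to 142.0 m: V₃ = 25.0 × (142.0/110.0)^0.1438 = 25.0 × 1.0374 = 25.9350 km/h

25.93 km/h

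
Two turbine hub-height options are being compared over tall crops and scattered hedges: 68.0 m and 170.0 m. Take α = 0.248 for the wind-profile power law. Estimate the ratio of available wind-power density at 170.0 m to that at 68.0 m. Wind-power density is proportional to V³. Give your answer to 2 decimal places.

Speed ratio: V_B/V_A = (z_B/z_A)^α = (170.0/68.0)^0.248 = (2.5000)^0.248 = 1.25513
Power-density ratio: P_B/P_A = (V_B/V_A)³ = (1.25513)³ = 1.97728

1.98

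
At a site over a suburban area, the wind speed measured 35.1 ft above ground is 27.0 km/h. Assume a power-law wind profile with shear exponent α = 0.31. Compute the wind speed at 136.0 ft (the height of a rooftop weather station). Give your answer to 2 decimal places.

Power-law profile: V₂ = V₁ · (z₂/z₁)^α
V₂ = 27.0 × (136.0/35.1)^0.31 = 27.0 × (3.8746)^0.31
    = 27.0 × 1.5218 = 41.0881 km/h

41.09 km/h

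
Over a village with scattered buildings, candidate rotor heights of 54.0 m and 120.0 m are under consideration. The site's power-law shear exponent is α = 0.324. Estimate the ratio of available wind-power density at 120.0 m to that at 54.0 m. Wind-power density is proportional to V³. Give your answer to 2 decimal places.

2.17

Speed ratio: V_B/V_A = (z_B/z_A)^α = (120.0/54.0)^0.324 = (2.2222)^0.324 = 1.29527
Power-density ratio: P_B/P_A = (V_B/V_A)³ = (1.29527)³ = 2.17309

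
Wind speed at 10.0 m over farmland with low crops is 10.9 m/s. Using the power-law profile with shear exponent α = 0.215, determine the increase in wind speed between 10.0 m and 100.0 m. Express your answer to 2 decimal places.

Power law: V₂ = V₁ · (z₂/z₁)^α = 10.9 × (10.0000)^0.215 = 17.8824 m/s
ΔV = 17.8824 − 10.9 = 6.9824 m/s

6.98 m/s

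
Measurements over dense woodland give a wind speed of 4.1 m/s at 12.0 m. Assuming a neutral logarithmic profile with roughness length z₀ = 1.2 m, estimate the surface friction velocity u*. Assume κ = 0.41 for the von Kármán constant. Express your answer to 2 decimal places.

u* ≈ 0.73 m/s

Log law: V(z) = (u*/κ) · ln(z/z₀) ⇒ u* = κ · V / ln(z/z₀)
u* = 0.41 × 4.1 / ln(12.0/1.2) = 0.41 × 4.1 / 2.3026
   = 1.6810 / 2.3026 = 0.7300 m/s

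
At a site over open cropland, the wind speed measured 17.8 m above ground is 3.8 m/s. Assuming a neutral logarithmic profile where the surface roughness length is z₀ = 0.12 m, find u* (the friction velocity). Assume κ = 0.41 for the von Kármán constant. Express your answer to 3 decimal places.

u* ≈ 0.312 m/s

Log law: V(z) = (u*/κ) · ln(z/z₀) ⇒ u* = κ · V / ln(z/z₀)
u* = 0.41 × 3.8 / ln(17.8/0.12) = 0.41 × 3.8 / 4.9995
   = 1.5580 / 4.9995 = 0.3116 m/s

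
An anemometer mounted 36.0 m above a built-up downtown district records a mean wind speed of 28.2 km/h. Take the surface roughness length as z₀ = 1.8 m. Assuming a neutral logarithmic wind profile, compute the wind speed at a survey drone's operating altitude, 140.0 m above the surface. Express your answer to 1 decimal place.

41.0 km/h

Log law: V(z) ∝ ln(z/z₀), so V₂/V₁ = ln(z₂/z₀) / ln(z₁/z₀).
ln(140.0/1.8) = 4.3539, ln(36.0/1.8) = 2.9957
V₂ = 28.2 × 4.3539/2.9957 = 28.2 × 1.4534 = 40.9845 km/h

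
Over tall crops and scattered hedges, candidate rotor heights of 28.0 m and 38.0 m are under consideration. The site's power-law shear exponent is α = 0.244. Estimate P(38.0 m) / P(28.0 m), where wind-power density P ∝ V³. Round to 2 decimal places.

1.25

Speed ratio: V_B/V_A = (z_B/z_A)^α = (38.0/28.0)^0.244 = (1.3571)^0.244 = 1.07736
Power-density ratio: P_B/P_A = (V_B/V_A)³ = (1.07736)³ = 1.25049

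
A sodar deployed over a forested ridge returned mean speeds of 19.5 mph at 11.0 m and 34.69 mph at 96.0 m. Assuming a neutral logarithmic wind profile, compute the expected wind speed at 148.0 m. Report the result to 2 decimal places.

Log law: V ∝ ln(z/z₀). From the pair, with r = V₁/V₂ = 0.56212,
ln z₀ = (ln z₁ − r·ln z₂)/(1 − r) = (2.3979 − 0.56212×4.5643)/0.43788 = -0.3833 → z₀ = 0.6816 m
V₃ = V₁ · ln(z₃/z₀)/ln(z₁/z₀) = 19.5 × 5.3805/2.7812 = 37.7250 mph

37.73 mph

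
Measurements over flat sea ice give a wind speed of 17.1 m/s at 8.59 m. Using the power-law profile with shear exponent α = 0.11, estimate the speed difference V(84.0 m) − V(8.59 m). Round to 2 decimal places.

4.87 m/s

Power law: V₂ = V₁ · (z₂/z₁)^α = 17.1 × (9.7788)^0.11 = 21.9749 m/s
ΔV = 21.9749 − 17.1 = 4.8749 m/s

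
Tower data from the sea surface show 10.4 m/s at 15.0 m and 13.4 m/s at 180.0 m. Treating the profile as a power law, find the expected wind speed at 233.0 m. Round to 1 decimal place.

13.8 m/s

First find α: α = ln(V₂/V₁)/ln(z₂/z₁) = ln(13.4/10.4)/ln(180.0/15.0) = 0.25345/2.48491 = 0.1020
Extrapolate from 180.0 m to 233.0 m: V₃ = 13.4 × (233.0/180.0)^0.1020 = 13.4 × 1.0267 = 13.7574 m/s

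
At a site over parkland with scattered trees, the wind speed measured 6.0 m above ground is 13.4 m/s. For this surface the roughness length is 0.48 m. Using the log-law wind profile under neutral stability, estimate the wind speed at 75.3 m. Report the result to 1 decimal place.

26.8 m/s

Log law: V(z) ∝ ln(z/z₀), so V₂/V₁ = ln(z₂/z₀) / ln(z₁/z₀).
ln(75.3/0.48) = 5.0554, ln(6.0/0.48) = 2.5257
V₂ = 13.4 × 5.0554/2.5257 = 13.4 × 2.0016 = 26.8212 m/s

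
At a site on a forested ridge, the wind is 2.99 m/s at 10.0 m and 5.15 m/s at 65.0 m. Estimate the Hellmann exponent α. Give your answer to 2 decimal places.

α ≈ 0.29

Power law: V₂/V₁ = (z₂/z₁)^α ⇒ α = ln(V₂/V₁) / ln(z₂/z₁)
α = ln(5.15/2.99) / ln(65.0/10.0) = ln(1.7224) / ln(6.5000)
  = 0.54372 / 1.87180 = 0.29048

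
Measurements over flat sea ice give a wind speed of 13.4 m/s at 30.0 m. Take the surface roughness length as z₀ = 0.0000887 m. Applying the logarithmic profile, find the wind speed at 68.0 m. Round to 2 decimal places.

Log law: V(z) ∝ ln(z/z₀), so V₂/V₁ = ln(z₂/z₀) / ln(z₁/z₀).
ln(68.0/0.0000887) = 13.5498, ln(30.0/0.0000887) = 12.7314
V₂ = 13.4 × 13.5498/12.7314 = 13.4 × 1.0643 = 14.2613 m/s

14.26 m/s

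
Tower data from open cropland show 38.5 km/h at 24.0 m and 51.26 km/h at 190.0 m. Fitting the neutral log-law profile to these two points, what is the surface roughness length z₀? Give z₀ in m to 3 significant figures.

Log law: V(z) ∝ ln(z/z₀). With r = V₁/V₂ = 38.5/51.26 = 0.75107,
r · ln(z₂/z₀) = ln(z₁/z₀) ⇒ ln z₀ = (ln z₁ − r·ln z₂)/(1 − r)
ln z₀ = (3.17805 − 0.75107×5.24702) / 0.24893 = -3.0645
z₀ = exp(-3.0645) = 0.04668 m

z₀ ≈ 0.0467 m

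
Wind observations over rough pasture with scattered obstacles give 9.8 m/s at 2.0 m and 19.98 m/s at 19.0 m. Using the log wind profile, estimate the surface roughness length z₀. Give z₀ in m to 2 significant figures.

z₀ ≈ 0.23 m

Log law: V(z) ∝ ln(z/z₀). With r = V₁/V₂ = 9.8/19.98 = 0.49049,
r · ln(z₂/z₀) = ln(z₁/z₀) ⇒ ln z₀ = (ln z₁ − r·ln z₂)/(1 − r)
ln z₀ = (0.69315 − 0.49049×2.94444) / 0.50951 = -1.4741
z₀ = exp(-1.4741) = 0.2290 m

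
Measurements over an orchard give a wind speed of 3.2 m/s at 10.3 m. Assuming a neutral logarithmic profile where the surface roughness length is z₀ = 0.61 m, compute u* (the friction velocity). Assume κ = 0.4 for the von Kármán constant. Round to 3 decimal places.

u* ≈ 0.453 m/s

Log law: V(z) = (u*/κ) · ln(z/z₀) ⇒ u* = κ · V / ln(z/z₀)
u* = 0.4 × 3.2 / ln(10.3/0.61) = 0.4 × 3.2 / 2.8264
   = 1.2800 / 2.8264 = 0.4529 m/s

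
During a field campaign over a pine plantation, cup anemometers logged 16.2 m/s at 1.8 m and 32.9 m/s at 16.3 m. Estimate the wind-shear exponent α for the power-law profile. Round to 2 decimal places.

Power law: V₂/V₁ = (z₂/z₁)^α ⇒ α = ln(V₂/V₁) / ln(z₂/z₁)
α = ln(32.9/16.2) / ln(16.3/1.8) = ln(2.0309) / ln(9.0556)
  = 0.70846 / 2.20338 = 0.32153

α ≈ 0.32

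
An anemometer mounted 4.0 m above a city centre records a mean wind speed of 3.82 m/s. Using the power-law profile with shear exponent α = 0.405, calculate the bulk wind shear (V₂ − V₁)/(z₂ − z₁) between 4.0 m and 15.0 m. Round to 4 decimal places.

Power law: V₂ = V₁ · (z₂/z₁)^α = 3.82 × (3.7500)^0.405 = 6.5245 m/s
ΔV/Δz = (6.5245 − 3.82)/(15.0 − 4.0) = 2.7045/11.0000 = 0.24586 m/s/m

0.2459 m/s/m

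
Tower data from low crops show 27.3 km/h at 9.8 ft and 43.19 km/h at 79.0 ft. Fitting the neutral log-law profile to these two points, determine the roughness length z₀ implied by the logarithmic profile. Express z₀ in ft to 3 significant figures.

Log law: V(z) ∝ ln(z/z₀). With r = V₁/V₂ = 27.3/43.19 = 0.63209,
r · ln(z₂/z₀) = ln(z₁/z₀) ⇒ ln z₀ = (ln z₁ − r·ln z₂)/(1 − r)
ln z₀ = (2.28238 − 0.63209×4.36945) / 0.36791 = -1.3033
z₀ = exp(-1.3033) = 0.2716 ft

z₀ ≈ 0.272 ft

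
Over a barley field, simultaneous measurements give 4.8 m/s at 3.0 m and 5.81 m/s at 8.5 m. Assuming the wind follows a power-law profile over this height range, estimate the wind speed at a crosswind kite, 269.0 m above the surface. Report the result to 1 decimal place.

10.9 m/s

First find α: α = ln(V₂/V₁)/ln(z₂/z₁) = ln(5.81/4.8)/ln(8.5/3.0) = 0.19096/1.04145 = 0.1834
Extrapolate from 8.5 m to 269.0 m: V₃ = 5.81 × (269.0/8.5)^0.1834 = 5.81 × 1.8841 = 10.9467 m/s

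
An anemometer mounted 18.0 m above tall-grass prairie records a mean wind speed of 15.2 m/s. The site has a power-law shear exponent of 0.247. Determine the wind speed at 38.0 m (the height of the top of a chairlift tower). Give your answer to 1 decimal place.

18.3 m/s

Power-law profile: V₂ = V₁ · (z₂/z₁)^α
V₂ = 15.2 × (38.0/18.0)^0.247 = 15.2 × (2.1111)^0.247
    = 15.2 × 1.2027 = 18.2809 m/s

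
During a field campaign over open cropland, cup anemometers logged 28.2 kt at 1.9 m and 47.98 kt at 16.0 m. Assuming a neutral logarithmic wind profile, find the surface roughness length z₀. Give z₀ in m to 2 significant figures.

Log law: V(z) ∝ ln(z/z₀). With r = V₁/V₂ = 28.2/47.98 = 0.58774,
r · ln(z₂/z₀) = ln(z₁/z₀) ⇒ ln z₀ = (ln z₁ − r·ln z₂)/(1 − r)
ln z₀ = (0.64185 − 0.58774×2.77259) / 0.41226 = -2.3959
z₀ = exp(-2.3959) = 0.09109 m

z₀ ≈ 0.091 m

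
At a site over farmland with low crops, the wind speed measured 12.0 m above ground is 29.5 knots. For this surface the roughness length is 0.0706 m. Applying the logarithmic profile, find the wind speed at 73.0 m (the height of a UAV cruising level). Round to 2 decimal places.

39.87 knots

Log law: V(z) ∝ ln(z/z₀), so V₂/V₁ = ln(z₂/z₀) / ln(z₁/z₀).
ln(73.0/0.0706) = 6.9412, ln(12.0/0.0706) = 5.1356
V₂ = 29.5 × 6.9412/5.1356 = 29.5 × 1.3516 = 39.8714 knots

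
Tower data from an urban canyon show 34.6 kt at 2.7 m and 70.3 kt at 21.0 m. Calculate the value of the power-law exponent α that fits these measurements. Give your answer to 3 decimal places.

Power law: V₂/V₁ = (z₂/z₁)^α ⇒ α = ln(V₂/V₁) / ln(z₂/z₁)
α = ln(70.3/34.6) / ln(21.0/2.7) = ln(2.0318) / ln(7.7778)
  = 0.70892 / 2.05127 = 0.34560

α ≈ 0.346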